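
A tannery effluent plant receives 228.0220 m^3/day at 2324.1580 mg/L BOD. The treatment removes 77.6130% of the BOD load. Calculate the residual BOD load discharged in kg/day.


Load_in = volume * conc / 1000 = 228.0220 * 2324.1580 / 1000 = 529.9592 kg/day
Removed = Load_in * eff / 100 = 529.9592 * 77.6130 / 100 = 411.3172 kg/day
Load_out = Load_in - Removed = 529.9592 - 411.3172 = 118.6420 kg/day


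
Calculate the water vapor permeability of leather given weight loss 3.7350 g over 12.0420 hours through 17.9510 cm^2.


Formula: WVP = loss / (area * time)
Substituting: WVP = 3.7350 / (17.9510 * 12.0420)
Result: 0.0172784 g/(cm^2*hr)


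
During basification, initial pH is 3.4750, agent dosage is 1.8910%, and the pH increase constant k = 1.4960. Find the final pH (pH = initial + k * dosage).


Formula: pH_final = pH_initial + k * base_pct
Substituting: pH_final = 3.4750 + 1.4960 * 1.8910
Result: 6.3039


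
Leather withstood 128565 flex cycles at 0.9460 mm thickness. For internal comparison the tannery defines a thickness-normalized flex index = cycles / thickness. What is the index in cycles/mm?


Formula: Index = cycles / thickness
Substituting: Index = 128565 / 0.9460
Result: 135903.8055 cycles/mm


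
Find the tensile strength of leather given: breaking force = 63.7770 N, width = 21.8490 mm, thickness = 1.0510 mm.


Formula: TS = force / (width * thickness)
Substituting: TS = 63.7770 / (21.8490 * 1.0510)
Result: 2.7773 N/mm^2


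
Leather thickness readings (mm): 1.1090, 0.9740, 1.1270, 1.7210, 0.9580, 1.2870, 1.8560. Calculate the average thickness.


Formula: Average = sum / n
Substituting: Average = 9.0320 / 7
Result: 1.2903 mm


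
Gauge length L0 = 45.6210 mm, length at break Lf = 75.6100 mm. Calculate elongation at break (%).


Formula: Elongation = (Lf - L0) / L0 * 100
Substituting: Elongation = (75.6100 - 45.6210) / 45.6210 * 100
Result: 65.7351 %


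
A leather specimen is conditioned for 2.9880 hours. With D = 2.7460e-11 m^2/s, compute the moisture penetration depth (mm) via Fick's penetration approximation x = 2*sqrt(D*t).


t = 2.9880 hr * 3600 = 10756.8000 s
D * t = 2.7460e-11 * 10756.8000 = 2.9538e-07
x = 2 * sqrt(D*t) = 2 * sqrt(2.9538e-07) = 0.00108698 m = 1.0870 mm


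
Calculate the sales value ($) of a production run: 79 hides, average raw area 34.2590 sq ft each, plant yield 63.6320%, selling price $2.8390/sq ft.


Raw_total = N * avg_area = 79 * 34.2590 = 2706.4610 sq ft
Finished = Raw_total * yield / 100 = 2706.4610 * 63.6320 / 100 = 1722.1753 sq ft
Value = Finished * price = 1722.1753 * 2.8390 = 4889.2556 $


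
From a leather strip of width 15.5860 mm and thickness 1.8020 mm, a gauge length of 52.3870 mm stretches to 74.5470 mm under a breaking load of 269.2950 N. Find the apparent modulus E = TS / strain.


TS = F / (w * t) = 269.2950 / (15.5860 * 1.8020) = 9.5882 N/mm^2
strain = (Lf - L0) / L0 = (74.5470 - 52.3870) / 52.3870 = 0.4230
E = TS / strain = 9.5882 / 0.4230 = 22.6669 N/mm^2


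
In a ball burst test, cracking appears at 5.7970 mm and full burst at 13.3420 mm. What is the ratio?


Formula: Ratio = crack / burst
Substituting: Ratio = 5.7970 / 13.3420
Result: 0.4345


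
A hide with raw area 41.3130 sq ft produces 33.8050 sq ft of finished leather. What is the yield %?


Formula: Yield = finished / raw * 100
Substituting: Yield = 33.8050 / 41.3130 * 100
Result: 81.8265 %


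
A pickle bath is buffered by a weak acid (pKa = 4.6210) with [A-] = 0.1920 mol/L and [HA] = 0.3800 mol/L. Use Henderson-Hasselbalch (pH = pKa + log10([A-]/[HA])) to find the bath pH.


ratio = [A-] / [HA] = 0.1920 / 0.3800 = 0.5053
log10(ratio) = -0.2965
pH = pKa + log10(ratio) = 4.6210 - 0.2965 = 4.3245


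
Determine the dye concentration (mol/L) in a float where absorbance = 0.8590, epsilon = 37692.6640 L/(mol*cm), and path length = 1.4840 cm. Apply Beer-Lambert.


Formula: c = A / (epsilon * l)
Substituting: c = 0.8590 / (37692.6640 * 1.4840)
Result: 1.5357e-05 mol/L


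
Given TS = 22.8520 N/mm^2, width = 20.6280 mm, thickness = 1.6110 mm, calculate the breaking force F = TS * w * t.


Formula: F = TS * w * t
Substituting: F = 22.8520 * 20.6280 * 1.6110
Result: 759.4110 N


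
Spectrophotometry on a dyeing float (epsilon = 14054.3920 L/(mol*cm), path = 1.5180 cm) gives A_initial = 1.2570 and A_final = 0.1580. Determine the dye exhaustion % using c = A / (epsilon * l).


c_initial = A_i / (epsilon * l) = 1.2570 / (14054.3920 * 1.5180) = 5.8918e-05 mol/L
c_final = A_f / (epsilon * l) = 0.1580 / (14054.3920 * 1.5180) = 7.4058e-06 mol/L
Exhaustion = (c_initial - c_final) / c_initial * 100 = (5.8918e-05 - 7.4058e-06) / 5.8918e-05 * 100 = 87.4304 %


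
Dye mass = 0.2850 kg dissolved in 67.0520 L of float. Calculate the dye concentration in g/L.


Formula: Conc = dye_mass(kg) / volume(L) * 1000
Substituting: Conc = 0.2850 / 67.0520 * 1000
Result: 4.2504 g/L


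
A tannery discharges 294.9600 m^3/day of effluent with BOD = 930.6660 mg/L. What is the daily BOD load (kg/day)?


Formula: BOD_load = volume * conc / 1000
Substituting: BOD_load = 294.9600 * 930.6660 / 1000
Result: 274.5092 kg/day


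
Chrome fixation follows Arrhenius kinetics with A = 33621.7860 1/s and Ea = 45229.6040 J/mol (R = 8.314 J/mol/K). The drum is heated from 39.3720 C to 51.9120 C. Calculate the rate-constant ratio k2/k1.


T1 = 39.3720 + 273.15 = 312.5220 K; T2 = 51.9120 + 273.15 = 325.0620 K
k1 = A * exp(-Ea/(R*T1)) = 33621.7860 * exp(-45229.6040/(8.314*312.5220)) = 9.2622e-04 1/s
k2 = A * exp(-Ea/(R*T2)) = 33621.7860 * exp(-45229.6040/(8.314*325.0620)) = 0.00181282 1/s
k2/k1 = 0.00181282 / 9.2622e-04 = 1.9572


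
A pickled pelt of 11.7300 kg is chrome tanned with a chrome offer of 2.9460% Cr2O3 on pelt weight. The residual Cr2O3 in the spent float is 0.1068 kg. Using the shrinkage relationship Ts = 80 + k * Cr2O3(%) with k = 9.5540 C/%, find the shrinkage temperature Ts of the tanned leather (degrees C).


Offered = pelt * offer_pct / 100 = 11.7300 * 2.9460 / 100 = 0.3456 kg
Uptake = offered - residual = 0.3456 - 0.1068 = 0.2388 kg
Cr2O3% on pelt = uptake / pelt * 100 = 0.2388 / 11.7300 * 100 = 2.0355 %
Ts = 80 + k * Cr2O3% = 80 + 9.5540 * 2.0355 = 99.4473 C


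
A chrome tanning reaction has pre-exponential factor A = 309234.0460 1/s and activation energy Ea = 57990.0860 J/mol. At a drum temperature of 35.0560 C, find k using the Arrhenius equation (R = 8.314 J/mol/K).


T_K = T_C + 273.15 = 35.0560 + 273.15 = 308.2060 K
exponent = -Ea / (R * T_K) = -57990.0860 / (8.314 * 308.2060) = -22.6309
k = A * exp(exponent) = 309234.0460 * exp(-22.6309) = 4.5898e-05 1/s


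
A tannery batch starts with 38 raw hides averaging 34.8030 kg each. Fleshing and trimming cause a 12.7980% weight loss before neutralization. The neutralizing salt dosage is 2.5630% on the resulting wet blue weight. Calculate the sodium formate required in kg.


Total_raw = N * avg_wt = 38 * 34.8030 = 1322.5140 kg
Substrate = Total_raw * (1 - loss/100) = 1322.5140 * (1 - 12.7980/100) = 1153.2587 kg
Neutralizer = Substrate * pct / 100 = 1153.2587 * 2.5630 / 100 = 29.5580 kg


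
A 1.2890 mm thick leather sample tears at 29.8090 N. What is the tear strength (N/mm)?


Formula: Tear strength = force / thickness
Substituting: Tear strength = 29.8090 / 1.2890
Result: 23.1257 N/mm


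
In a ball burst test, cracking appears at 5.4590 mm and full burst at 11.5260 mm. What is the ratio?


Formula: Ratio = crack / burst
Substituting: Ratio = 5.4590 / 11.5260
Result: 0.4736


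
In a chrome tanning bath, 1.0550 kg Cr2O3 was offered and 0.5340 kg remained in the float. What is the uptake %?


Formula: Uptake = (offered - residual) / offered * 100
Substituting: Uptake = (1.0550 - 0.5340) / 1.0550 * 100
Result: 49.3839 %


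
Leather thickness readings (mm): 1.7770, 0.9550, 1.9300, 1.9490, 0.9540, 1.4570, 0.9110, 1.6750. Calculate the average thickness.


Formula: Average = sum / n
Substituting: Average = 11.6080 / 8
Result: 1.4510 mm


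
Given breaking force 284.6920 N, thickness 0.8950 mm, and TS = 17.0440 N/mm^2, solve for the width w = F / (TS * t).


Formula: w = F / (TS * t)
Substituting: w = 284.6920 / (17.0440 * 0.8950)
Result: 18.6630 mm


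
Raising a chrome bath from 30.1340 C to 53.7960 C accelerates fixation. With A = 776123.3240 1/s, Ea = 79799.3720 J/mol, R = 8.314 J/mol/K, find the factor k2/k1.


T1 = 30.1340 + 273.15 = 303.2840 K; T2 = 53.7960 + 273.15 = 326.9460 K
k1 = A * exp(-Ea/(R*T1)) = 776123.3240 * exp(-79799.3720/(8.314*303.2840)) = 1.3982e-08 1/s
k2 = A * exp(-Ea/(R*T2)) = 776123.3240 * exp(-79799.3720/(8.314*326.9460)) = 1.3813e-07 1/s
k2/k1 = 1.3813e-07 / 1.3982e-08 = 9.8791


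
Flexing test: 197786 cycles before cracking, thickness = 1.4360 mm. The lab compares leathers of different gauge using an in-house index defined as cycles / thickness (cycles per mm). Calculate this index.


Formula: Index = cycles / thickness
Substituting: Index = 197786 / 1.4360
Result: 137733.9833 cycles/mm


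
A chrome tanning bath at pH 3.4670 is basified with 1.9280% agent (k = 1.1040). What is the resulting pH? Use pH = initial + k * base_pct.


Formula: pH_final = pH_initial + k * base_pct
Substituting: pH_final = 3.4670 + 1.1040 * 1.9280
Result: 5.5955


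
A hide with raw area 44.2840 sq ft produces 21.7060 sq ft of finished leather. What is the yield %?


Formula: Yield = finished / raw * 100
Substituting: Yield = 21.7060 / 44.2840 * 100
Result: 49.0154 %


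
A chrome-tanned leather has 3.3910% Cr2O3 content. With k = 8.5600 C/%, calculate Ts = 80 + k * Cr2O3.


Formula: Ts = 80 + k * Cr2O3
Substituting: Ts = 80 + 8.5600 * 3.3910
Result: 109.0270 C


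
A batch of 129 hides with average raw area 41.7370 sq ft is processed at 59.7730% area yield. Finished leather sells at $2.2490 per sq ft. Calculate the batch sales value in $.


Raw_total = N * avg_area = 129 * 41.7370 = 5384.0730 sq ft
Finished = Raw_total * yield / 100 = 5384.0730 * 59.7730 / 100 = 3218.2220 sq ft
Value = Finished * price = 3218.2220 * 2.2490 = 7237.7812 $


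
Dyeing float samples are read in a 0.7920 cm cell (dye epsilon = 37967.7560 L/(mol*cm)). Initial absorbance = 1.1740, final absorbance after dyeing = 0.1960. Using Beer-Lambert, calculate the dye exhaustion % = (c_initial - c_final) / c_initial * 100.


c_initial = A_i / (epsilon * l) = 1.1740 / (37967.7560 * 0.7920) = 3.9042e-05 mol/L
c_final = A_f / (epsilon * l) = 0.1960 / (37967.7560 * 0.7920) = 6.5180e-06 mol/L
Exhaustion = (c_initial - c_final) / c_initial * 100 = (3.9042e-05 - 6.5180e-06) / 3.9042e-05 * 100 = 83.3049 %


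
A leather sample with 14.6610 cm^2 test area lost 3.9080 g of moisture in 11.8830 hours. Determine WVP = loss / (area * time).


Formula: WVP = loss / (area * time)
Substituting: WVP = 3.9080 / (14.6610 * 11.8830)
Result: 0.0224318 g/(cm^2*hr)


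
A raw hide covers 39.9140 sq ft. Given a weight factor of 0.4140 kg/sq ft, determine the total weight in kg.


Formula: Weight = area * weight_per_sqft
Substituting: Weight = 39.9140 * 0.4140
Result: 16.5244 kg


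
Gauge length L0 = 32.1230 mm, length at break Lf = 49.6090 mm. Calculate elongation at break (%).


Formula: Elongation = (Lf - L0) / L0 * 100
Substituting: Elongation = (49.6090 - 32.1230) / 32.1230 * 100
Result: 54.4345 %


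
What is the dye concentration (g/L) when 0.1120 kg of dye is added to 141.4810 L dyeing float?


Formula: Conc = dye_mass(kg) / volume(L) * 1000
Substituting: Conc = 0.1120 / 141.4810 * 1000
Result: 0.7916 g/L


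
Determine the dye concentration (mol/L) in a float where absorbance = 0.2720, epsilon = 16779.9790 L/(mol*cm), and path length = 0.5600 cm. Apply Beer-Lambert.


Formula: c = A / (epsilon * l)
Substituting: c = 0.2720 / (16779.9790 * 0.5600)
Result: 2.8946e-05 mol/L


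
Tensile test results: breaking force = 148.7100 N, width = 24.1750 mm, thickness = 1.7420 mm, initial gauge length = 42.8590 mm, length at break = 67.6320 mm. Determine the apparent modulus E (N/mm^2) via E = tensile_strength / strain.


TS = F / (w * t) = 148.7100 / (24.1750 * 1.7420) = 3.5312 N/mm^2
strain = (Lf - L0) / L0 = (67.6320 - 42.8590) / 42.8590 = 0.5780
E = TS / strain = 3.5312 / 0.5780 = 6.1093 N/mm^2


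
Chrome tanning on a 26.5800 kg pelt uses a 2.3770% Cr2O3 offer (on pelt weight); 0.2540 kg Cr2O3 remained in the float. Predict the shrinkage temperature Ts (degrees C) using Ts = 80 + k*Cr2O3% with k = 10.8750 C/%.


Offered = pelt * offer_pct / 100 = 26.5800 * 2.3770 / 100 = 0.6318 kg
Uptake = offered - residual = 0.6318 - 0.2540 = 0.3778 kg
Cr2O3% on pelt = uptake / pelt * 100 = 0.3778 / 26.5800 * 100 = 1.4214 %
Ts = 80 + k * Cr2O3% = 80 + 10.8750 * 1.4214 = 95.4577 C


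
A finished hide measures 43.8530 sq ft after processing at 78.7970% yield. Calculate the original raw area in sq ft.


Formula: raw = finished * 100 / yield
Substituting: raw = 43.8530 * 100 / 78.7970
Result: 55.6531 sq ft


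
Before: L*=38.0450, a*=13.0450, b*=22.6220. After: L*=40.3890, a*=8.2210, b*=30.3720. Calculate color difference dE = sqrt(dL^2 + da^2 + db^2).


dL = 2.3440, da = -4.8240, db = 7.7500
dE = sqrt(2.3440^2 + (-4.8240)^2 + 7.7500^2) = 9.4249


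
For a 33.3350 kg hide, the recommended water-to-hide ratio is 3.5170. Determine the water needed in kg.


Formula: Water = hide_weight * ratio
Substituting: Water = 33.3350 * 3.5170
Result: 117.2392 kg


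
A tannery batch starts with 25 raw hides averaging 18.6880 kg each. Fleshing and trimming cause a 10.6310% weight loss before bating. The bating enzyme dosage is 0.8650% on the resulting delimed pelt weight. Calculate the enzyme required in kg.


Total_raw = N * avg_wt = 25 * 18.6880 = 467.2000 kg
Substrate = Total_raw * (1 - loss/100) = 467.2000 * (1 - 10.6310/100) = 417.5320 kg
Enzyme = Substrate * pct / 100 = 417.5320 * 0.8650 / 100 = 3.6117 kg


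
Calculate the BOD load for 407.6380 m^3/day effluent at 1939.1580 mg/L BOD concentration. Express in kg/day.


Formula: BOD_load = volume * conc / 1000
Substituting: BOD_load = 407.6380 * 1939.1580 / 1000
Result: 790.4745 kg/day


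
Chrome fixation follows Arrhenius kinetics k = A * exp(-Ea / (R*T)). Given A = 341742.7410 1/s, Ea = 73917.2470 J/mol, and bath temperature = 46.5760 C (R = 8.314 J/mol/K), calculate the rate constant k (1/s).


T_K = T_C + 273.15 = 46.5760 + 273.15 = 319.7260 K
exponent = -Ea / (R * T_K) = -73917.2470 / (8.314 * 319.7260) = -27.8072
k = A * exp(exponent) = 341742.7410 * exp(-27.8072) = 2.8653e-07 1/s


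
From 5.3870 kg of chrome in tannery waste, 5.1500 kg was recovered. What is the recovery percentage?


Formula: Recovery = recovered / input * 100
Substituting: Recovery = 5.1500 / 5.3870 * 100
Result: 95.6005 %


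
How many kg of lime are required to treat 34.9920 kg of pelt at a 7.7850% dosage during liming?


Formula: Lime = substrate * pct / 100
Substituting: Lime = 34.9920 * 7.7850 / 100
Result: 2.7241 kg


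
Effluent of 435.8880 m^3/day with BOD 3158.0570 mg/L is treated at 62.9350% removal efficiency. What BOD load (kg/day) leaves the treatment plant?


Load_in = volume * conc / 1000 = 435.8880 * 3158.0570 / 1000 = 1376.5591 kg/day
Removed = Load_in * eff / 100 = 1376.5591 * 62.9350 / 100 = 866.3375 kg/day
Load_out = Load_in - Removed = 1376.5591 - 866.3375 = 510.2216 kg/day


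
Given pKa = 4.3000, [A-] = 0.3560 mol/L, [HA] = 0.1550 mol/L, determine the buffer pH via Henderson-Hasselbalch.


ratio = [A-] / [HA] = 0.3560 / 0.1550 = 2.2968
log10(ratio) = 0.3611
pH = pKa + log10(ratio) = 4.3000 + 0.3611 = 4.6611


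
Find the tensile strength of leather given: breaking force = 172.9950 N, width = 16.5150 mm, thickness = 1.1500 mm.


Formula: TS = force / (width * thickness)
Substituting: TS = 172.9950 / (16.5150 * 1.1500)
Result: 9.1087 N/mm^2


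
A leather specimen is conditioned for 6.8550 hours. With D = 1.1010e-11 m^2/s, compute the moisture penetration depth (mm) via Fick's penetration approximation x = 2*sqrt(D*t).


t = 6.8550 hr * 3600 = 24678.0000 s
D * t = 1.1010e-11 * 24678.0000 = 2.7170e-07
x = 2 * sqrt(D*t) = 2 * sqrt(2.7170e-07) = 0.00104251 m = 1.0425 mm


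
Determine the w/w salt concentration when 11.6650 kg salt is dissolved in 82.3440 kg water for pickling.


Formula: Conc = salt / (water + salt) * 100
Substituting: Conc = 11.6650 / (82.3440 + 11.6650) * 100
Result: 12.4084 %


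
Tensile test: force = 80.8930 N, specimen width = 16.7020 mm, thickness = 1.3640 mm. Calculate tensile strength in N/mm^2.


Formula: TS = force / (width * thickness)
Substituting: TS = 80.8930 / (16.7020 * 1.3640)
Result: 3.5508 N/mm^2


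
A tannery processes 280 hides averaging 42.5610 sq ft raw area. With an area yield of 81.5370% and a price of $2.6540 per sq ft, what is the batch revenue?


Raw_total = N * avg_area = 280 * 42.5610 = 11917.0800 sq ft
Finished = Raw_total * yield / 100 = 11917.0800 * 81.5370 / 100 = 9716.8295 sq ft
Value = Finished * price = 9716.8295 * 2.6540 = 25788.4655 $


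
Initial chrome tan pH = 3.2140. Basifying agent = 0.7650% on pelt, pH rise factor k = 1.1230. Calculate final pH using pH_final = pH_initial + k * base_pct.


Formula: pH_final = pH_initial + k * base_pct
Substituting: pH_final = 3.2140 + 1.1230 * 0.7650
Result: 4.0731


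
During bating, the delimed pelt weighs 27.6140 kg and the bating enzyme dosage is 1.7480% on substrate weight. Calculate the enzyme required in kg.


Formula: Enzyme = substrate * pct / 100
Substituting: Enzyme = 27.6140 * 1.7480 / 100
Result: 0.4827 kg


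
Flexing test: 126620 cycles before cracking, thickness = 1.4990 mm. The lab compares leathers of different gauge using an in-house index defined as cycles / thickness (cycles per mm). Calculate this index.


Formula: Index = cycles / thickness
Substituting: Index = 126620 / 1.4990
Result: 84469.6464 cycles/mm


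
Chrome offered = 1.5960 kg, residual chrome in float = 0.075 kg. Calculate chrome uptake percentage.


Formula: Uptake = (offered - residual) / offered * 100
Substituting: Uptake = (1.5960 - 0.075) / 1.5960 * 100
Result: 95.3008 %


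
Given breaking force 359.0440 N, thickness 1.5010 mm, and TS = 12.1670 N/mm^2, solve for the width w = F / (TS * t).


Formula: w = F / (TS * t)
Substituting: w = 359.0440 / (12.1670 * 1.5010)
Result: 19.6600 mm


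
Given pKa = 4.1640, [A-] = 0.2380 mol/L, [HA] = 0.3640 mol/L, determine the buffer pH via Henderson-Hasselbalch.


ratio = [A-] / [HA] = 0.2380 / 0.3640 = 0.6538
log10(ratio) = -0.1845
pH = pKa + log10(ratio) = 4.1640 - 0.1845 = 3.9795


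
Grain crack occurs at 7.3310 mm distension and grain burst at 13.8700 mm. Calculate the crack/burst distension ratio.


Formula: Ratio = crack / burst
Substituting: Ratio = 7.3310 / 13.8700
Result: 0.5286


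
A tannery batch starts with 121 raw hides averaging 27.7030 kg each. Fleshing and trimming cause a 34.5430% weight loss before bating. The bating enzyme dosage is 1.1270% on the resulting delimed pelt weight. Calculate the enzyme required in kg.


Total_raw = N * avg_wt = 121 * 27.7030 = 3352.0630 kg
Substrate = Total_raw * (1 - loss/100) = 3352.0630 * (1 - 34.5430/100) = 2194.1599 kg
Enzyme = Substrate * pct / 100 = 2194.1599 * 1.1270 / 100 = 24.7282 kg


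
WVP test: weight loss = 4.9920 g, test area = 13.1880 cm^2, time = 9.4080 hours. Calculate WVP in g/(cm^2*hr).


Formula: WVP = loss / (area * time)
Substituting: WVP = 4.9920 / (13.1880 * 9.4080)
Result: 0.0402345 g/(cm^2*hr)


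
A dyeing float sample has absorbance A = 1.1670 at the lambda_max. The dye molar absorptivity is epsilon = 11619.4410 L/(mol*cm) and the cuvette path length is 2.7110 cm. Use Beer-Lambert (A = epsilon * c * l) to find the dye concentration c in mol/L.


Formula: c = A / (epsilon * l)
Substituting: c = 1.1670 / (11619.4410 * 2.7110)
Result: 3.7047e-05 mol/L


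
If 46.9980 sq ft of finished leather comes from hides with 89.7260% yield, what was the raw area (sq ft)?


Formula: raw = finished * 100 / yield
Substituting: raw = 46.9980 * 100 / 89.7260
Result: 52.3795 sq ft


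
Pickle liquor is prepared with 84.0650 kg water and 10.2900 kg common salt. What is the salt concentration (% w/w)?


Formula: Conc = salt / (water + salt) * 100
Substituting: Conc = 10.2900 / (84.0650 + 10.2900) * 100
Result: 10.9056 %


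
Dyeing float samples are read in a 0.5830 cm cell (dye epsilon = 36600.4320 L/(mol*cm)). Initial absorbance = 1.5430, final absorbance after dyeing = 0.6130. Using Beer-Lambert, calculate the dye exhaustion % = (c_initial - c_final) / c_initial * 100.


c_initial = A_i / (epsilon * l) = 1.5430 / (36600.4320 * 0.5830) = 7.2312e-05 mol/L
c_final = A_f / (epsilon * l) = 0.6130 / (36600.4320 * 0.5830) = 2.8728e-05 mol/L
Exhaustion = (c_initial - c_final) / c_initial * 100 = (7.2312e-05 - 2.8728e-05) / 7.2312e-05 * 100 = 60.2722 %


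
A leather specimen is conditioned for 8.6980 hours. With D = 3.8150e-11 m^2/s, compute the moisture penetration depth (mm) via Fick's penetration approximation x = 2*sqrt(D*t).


t = 8.6980 hr * 3600 = 31312.8000 s
D * t = 3.8150e-11 * 31312.8000 = 1.1946e-06
x = 2 * sqrt(D*t) = 2 * sqrt(1.1946e-06) = 0.00218594 m = 2.1859 mm


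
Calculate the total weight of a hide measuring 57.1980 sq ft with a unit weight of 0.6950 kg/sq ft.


Formula: Weight = area * weight_per_sqft
Substituting: Weight = 57.1980 * 0.6950
Result: 39.7526 kg


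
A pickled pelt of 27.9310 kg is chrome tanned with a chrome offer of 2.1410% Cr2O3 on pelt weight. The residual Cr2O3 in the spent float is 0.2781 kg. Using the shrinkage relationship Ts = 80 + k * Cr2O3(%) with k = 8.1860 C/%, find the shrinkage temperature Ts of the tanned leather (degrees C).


Offered = pelt * offer_pct / 100 = 27.9310 * 2.1410 / 100 = 0.5980 kg
Uptake = offered - residual = 0.5980 - 0.2781 = 0.3199 kg
Cr2O3% on pelt = uptake / pelt * 100 = 0.3199 / 27.9310 * 100 = 1.1453 %
Ts = 80 + k * Cr2O3% = 80 + 8.1860 * 1.1453 = 89.3757 C


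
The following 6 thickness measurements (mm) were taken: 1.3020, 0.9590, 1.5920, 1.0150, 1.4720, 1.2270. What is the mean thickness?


Formula: Average = sum / n
Substituting: Average = 7.5670 / 6
Result: 1.2612 mm


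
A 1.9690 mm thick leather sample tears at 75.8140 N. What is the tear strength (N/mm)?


Formula: Tear strength = force / thickness
Substituting: Tear strength = 75.8140 / 1.9690
Result: 38.5038 N/mm


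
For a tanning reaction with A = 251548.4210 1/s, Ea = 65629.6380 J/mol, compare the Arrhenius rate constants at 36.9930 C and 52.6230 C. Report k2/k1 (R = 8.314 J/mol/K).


T1 = 36.9930 + 273.15 = 310.1430 K; T2 = 52.6230 + 273.15 = 325.7730 K
k1 = A * exp(-Ea/(R*T1)) = 251548.4210 * exp(-65629.6380/(8.314*310.1430)) = 2.2223e-06 1/s
k2 = A * exp(-Ea/(R*T2)) = 251548.4210 * exp(-65629.6380/(8.314*325.7730)) = 7.5361e-06 1/s
k2/k1 = 7.5361e-06 / 2.2223e-06 = 3.3911


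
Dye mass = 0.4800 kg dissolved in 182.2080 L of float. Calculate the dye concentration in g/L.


Formula: Conc = dye_mass(kg) / volume(L) * 1000
Substituting: Conc = 0.4800 / 182.2080 * 1000
Result: 2.6344 g/L


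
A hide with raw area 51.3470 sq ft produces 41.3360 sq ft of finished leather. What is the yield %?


Formula: Yield = finished / raw * 100
Substituting: Yield = 41.3360 / 51.3470 * 100
Result: 80.5032 %


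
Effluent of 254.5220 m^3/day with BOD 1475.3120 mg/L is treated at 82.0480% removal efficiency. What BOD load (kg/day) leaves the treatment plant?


Load_in = volume * conc / 1000 = 254.5220 * 1475.3120 / 1000 = 375.4994 kg/day
Removed = Load_in * eff / 100 = 375.4994 * 82.0480 / 100 = 308.0897 kg/day
Load_out = Load_in - Removed = 375.4994 - 308.0897 = 67.4096 kg/day


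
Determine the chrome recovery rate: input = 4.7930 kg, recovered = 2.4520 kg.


Formula: Recovery = recovered / input * 100
Substituting: Recovery = 2.4520 / 4.7930 * 100
Result: 51.1579 %


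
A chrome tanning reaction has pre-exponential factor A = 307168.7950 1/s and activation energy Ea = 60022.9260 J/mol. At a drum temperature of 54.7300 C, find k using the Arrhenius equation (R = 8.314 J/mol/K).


T_K = T_C + 273.15 = 54.7300 + 273.15 = 327.8800 K
exponent = -Ea / (R * T_K) = -60022.9260 / (8.314 * 327.8800) = -22.0187
k = A * exp(exponent) = 307168.7950 * exp(-22.0187) = 8.4094e-05 1/s


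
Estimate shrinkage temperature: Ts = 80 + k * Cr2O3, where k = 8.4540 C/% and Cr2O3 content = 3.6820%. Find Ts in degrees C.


Formula: Ts = 80 + k * Cr2O3
Substituting: Ts = 80 + 8.4540 * 3.6820
Result: 111.1276 C


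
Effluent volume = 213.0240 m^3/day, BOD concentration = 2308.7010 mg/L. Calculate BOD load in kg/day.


Formula: BOD_load = volume * conc / 1000
Substituting: BOD_load = 213.0240 * 2308.7010 / 1000
Result: 491.8087 kg/day


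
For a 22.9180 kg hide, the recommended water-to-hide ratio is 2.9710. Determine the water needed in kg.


Formula: Water = hide_weight * ratio
Substituting: Water = 22.9180 * 2.9710
Result: 68.0894 kg


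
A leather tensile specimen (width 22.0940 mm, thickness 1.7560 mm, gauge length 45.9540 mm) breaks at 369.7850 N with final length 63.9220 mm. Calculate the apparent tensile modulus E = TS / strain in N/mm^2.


TS = F / (w * t) = 369.7850 / (22.0940 * 1.7560) = 9.5313 N/mm^2
strain = (Lf - L0) / L0 = (63.9220 - 45.9540) / 45.9540 = 0.3910
E = TS / strain = 9.5313 / 0.3910 = 24.3766 N/mm^2


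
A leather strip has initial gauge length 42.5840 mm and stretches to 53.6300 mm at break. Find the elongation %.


Formula: Elongation = (Lf - L0) / L0 * 100
Substituting: Elongation = (53.6300 - 42.5840) / 42.5840 * 100
Result: 25.9393 %


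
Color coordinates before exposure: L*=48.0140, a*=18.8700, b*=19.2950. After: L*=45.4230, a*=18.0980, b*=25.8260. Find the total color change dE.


dL = -2.5910, da = -0.7720, db = 6.5310
dE = sqrt((-2.5910)^2 + (-0.7720)^2 + 6.5310^2) = 7.0685


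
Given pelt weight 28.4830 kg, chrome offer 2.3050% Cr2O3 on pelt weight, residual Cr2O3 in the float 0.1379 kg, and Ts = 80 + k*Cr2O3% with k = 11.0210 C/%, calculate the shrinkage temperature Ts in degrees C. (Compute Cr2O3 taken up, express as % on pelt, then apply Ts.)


Offered = pelt * offer_pct / 100 = 28.4830 * 2.3050 / 100 = 0.6565 kg
Uptake = offered - residual = 0.6565 - 0.1379 = 0.5186 kg
Cr2O3% on pelt = uptake / pelt * 100 = 0.5186 / 28.4830 * 100 = 1.8209 %
Ts = 80 + k * Cr2O3% = 80 + 11.0210 * 1.8209 = 100.0676 C


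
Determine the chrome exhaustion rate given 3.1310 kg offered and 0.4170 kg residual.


Formula: Uptake = (offered - residual) / offered * 100
Substituting: Uptake = (3.1310 - 0.4170) / 3.1310 * 100
Result: 86.6816 %


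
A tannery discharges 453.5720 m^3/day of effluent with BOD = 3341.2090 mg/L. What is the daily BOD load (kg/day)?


Formula: BOD_load = volume * conc / 1000
Substituting: BOD_load = 453.5720 * 3341.2090 / 1000
Result: 1515.4788 kg/day


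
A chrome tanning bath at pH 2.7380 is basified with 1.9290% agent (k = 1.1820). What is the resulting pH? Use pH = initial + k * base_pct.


Formula: pH_final = pH_initial + k * base_pct
Substituting: pH_final = 2.7380 + 1.1820 * 1.9290
Result: 5.0181


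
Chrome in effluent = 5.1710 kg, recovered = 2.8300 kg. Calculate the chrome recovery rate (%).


Formula: Recovery = recovered / input * 100
Substituting: Recovery = 2.8300 / 5.1710 * 100
Result: 54.7283 %


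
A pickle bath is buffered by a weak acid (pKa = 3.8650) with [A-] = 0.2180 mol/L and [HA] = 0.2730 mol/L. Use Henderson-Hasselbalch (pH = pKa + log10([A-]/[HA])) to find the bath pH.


ratio = [A-] / [HA] = 0.2180 / 0.2730 = 0.7985
log10(ratio) = -0.0977062
pH = pKa + log10(ratio) = 3.8650 - 0.0977062 = 3.7673


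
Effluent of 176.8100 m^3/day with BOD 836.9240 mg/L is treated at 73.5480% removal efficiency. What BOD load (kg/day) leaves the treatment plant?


Load_in = volume * conc / 1000 = 176.8100 * 836.9240 / 1000 = 147.9765 kg/day
Removed = Load_in * eff / 100 = 147.9765 * 73.5480 / 100 = 108.8338 kg/day
Load_out = Load_in - Removed = 147.9765 - 108.8338 = 39.1428 kg/day


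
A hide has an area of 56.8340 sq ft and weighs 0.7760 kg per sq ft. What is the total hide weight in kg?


Formula: Weight = area * weight_per_sqft
Substituting: Weight = 56.8340 * 0.7760
Result: 44.1032 kg


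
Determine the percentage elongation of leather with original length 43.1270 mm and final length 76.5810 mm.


Formula: Elongation = (Lf - L0) / L0 * 100
Substituting: Elongation = (76.5810 - 43.1270) / 43.1270 * 100
Result: 77.5709 %


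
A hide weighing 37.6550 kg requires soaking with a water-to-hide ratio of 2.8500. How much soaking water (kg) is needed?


Formula: Water = hide_weight * ratio
Substituting: Water = 37.6550 * 2.8500
Result: 107.3168 kg


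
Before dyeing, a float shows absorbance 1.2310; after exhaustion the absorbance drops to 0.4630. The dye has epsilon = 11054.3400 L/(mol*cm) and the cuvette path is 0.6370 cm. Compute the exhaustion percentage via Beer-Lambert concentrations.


c_initial = A_i / (epsilon * l) = 1.2310 / (11054.3400 * 0.6370) = 1.7482e-04 mol/L
c_final = A_f / (epsilon * l) = 0.4630 / (11054.3400 * 0.6370) = 6.5752e-05 mol/L
Exhaustion = (c_initial - c_final) / c_initial * 100 = (1.7482e-04 - 6.5752e-05) / 1.7482e-04 * 100 = 62.3883 %


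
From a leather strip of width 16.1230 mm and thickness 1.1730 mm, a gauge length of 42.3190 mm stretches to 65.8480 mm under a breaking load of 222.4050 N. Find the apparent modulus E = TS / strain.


TS = F / (w * t) = 222.4050 / (16.1230 * 1.1730) = 11.7598 N/mm^2
strain = (Lf - L0) / L0 = (65.8480 - 42.3190) / 42.3190 = 0.5560
E = TS / strain = 11.7598 / 0.5560 = 21.1511 N/mm^2


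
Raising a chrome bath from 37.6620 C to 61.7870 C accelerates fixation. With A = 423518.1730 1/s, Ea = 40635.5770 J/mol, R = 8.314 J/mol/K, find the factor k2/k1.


T1 = 37.6620 + 273.15 = 310.8120 K; T2 = 61.7870 + 273.15 = 334.9370 K
k1 = A * exp(-Ea/(R*T1)) = 423518.1730 * exp(-40635.5770/(8.314*310.8120)) = 0.0627286 1/s
k2 = A * exp(-Ea/(R*T2)) = 423518.1730 * exp(-40635.5770/(8.314*334.9370)) = 0.1947 1/s
k2/k1 = 0.1947 / 0.0627286 = 3.1039


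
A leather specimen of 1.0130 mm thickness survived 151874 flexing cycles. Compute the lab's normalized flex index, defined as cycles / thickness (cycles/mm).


Formula: Index = cycles / thickness
Substituting: Index = 151874 / 1.0130
Result: 149924.9753 cycles/mm


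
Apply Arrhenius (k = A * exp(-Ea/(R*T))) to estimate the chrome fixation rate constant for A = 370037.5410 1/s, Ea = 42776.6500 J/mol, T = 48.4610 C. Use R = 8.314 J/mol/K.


T_K = T_C + 273.15 = 48.4610 + 273.15 = 321.6110 K
exponent = -Ea / (R * T_K) = -42776.6500 / (8.314 * 321.6110) = -15.9980
k = A * exp(exponent) = 370037.5410 * exp(-15.9980) = 0.0417254 1/s


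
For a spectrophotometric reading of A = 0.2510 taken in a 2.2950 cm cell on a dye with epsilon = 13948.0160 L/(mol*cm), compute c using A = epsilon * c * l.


Formula: c = A / (epsilon * l)
Substituting: c = 0.2510 / (13948.0160 * 2.2950)
Result: 7.8411e-06 mol/L


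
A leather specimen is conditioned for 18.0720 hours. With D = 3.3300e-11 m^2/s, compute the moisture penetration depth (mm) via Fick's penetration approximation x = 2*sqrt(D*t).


t = 18.0720 hr * 3600 = 65059.2000 s
D * t = 3.3300e-11 * 65059.2000 = 2.1665e-06
x = 2 * sqrt(D*t) = 2 * sqrt(2.1665e-06) = 0.00294379 m = 2.9438 mm


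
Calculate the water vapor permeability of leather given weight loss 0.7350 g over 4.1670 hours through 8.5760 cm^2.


Formula: WVP = loss / (area * time)
Substituting: WVP = 0.7350 / (8.5760 * 4.1670)
Result: 0.0205674 g/(cm^2*hr)


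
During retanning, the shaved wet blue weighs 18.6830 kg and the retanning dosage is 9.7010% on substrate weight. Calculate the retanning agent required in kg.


Formula: Retan = substrate * pct / 100
Substituting: Retan = 18.6830 * 9.7010 / 100
Result: 1.8124 kg


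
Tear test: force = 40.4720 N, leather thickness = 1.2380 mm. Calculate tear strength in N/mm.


Formula: Tear strength = force / thickness
Substituting: Tear strength = 40.4720 / 1.2380
Result: 32.6914 N/mm


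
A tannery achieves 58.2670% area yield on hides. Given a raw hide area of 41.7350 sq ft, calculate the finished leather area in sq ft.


Formula: finished = raw * yield / 100
Substituting: finished = 41.7350 * 58.2670 / 100
Result: 24.3177 sq ft


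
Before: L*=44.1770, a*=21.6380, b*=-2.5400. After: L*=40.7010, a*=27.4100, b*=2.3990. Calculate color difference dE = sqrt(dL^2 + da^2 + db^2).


dL = -3.4760, da = 5.7720, db = 4.9390
dE = sqrt((-3.4760)^2 + 5.7720^2 + 4.9390^2) = 8.3542


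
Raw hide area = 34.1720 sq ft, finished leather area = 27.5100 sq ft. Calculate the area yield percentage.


Formula: Yield = finished / raw * 100
Substituting: Yield = 27.5100 / 34.1720 * 100
Result: 80.5045 %


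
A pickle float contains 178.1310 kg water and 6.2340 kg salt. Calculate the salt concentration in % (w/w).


Formula: Conc = salt / (water + salt) * 100
Substituting: Conc = 6.2340 / (178.1310 + 6.2340) * 100
Result: 3.3813 %


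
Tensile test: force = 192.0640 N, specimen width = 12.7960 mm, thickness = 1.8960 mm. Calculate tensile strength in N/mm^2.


Formula: TS = force / (width * thickness)
Substituting: TS = 192.0640 / (12.7960 * 1.8960)
Result: 7.9165 N/mm^2


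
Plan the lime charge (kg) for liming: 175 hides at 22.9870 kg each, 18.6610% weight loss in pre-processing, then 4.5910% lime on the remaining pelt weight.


Total_raw = N * avg_wt = 175 * 22.9870 = 4022.7250 kg
Substrate = Total_raw * (1 - loss/100) = 4022.7250 * (1 - 18.6610/100) = 3272.0443 kg
Lime = Substrate * pct / 100 = 3272.0443 * 4.5910 / 100 = 150.2196 kg


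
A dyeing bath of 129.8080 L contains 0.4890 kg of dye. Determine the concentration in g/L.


Formula: Conc = dye_mass(kg) / volume(L) * 1000
Substituting: Conc = 0.4890 / 129.8080 * 1000
Result: 3.7671 g/L


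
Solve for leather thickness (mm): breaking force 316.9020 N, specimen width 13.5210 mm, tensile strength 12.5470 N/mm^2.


Formula: t = F / (TS * w)
Substituting: t = 316.9020 / (12.5470 * 13.5210)
Result: 1.8680 mm


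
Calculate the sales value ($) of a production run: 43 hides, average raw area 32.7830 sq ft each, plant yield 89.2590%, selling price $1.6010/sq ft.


Raw_total = N * avg_area = 43 * 32.7830 = 1409.6690 sq ft
Finished = Raw_total * yield / 100 = 1409.6690 * 89.2590 / 100 = 1258.2565 sq ft
Value = Finished * price = 1258.2565 * 1.6010 = 2014.4686 $


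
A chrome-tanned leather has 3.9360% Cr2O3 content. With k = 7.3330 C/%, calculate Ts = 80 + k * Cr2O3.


Formula: Ts = 80 + k * Cr2O3
Substituting: Ts = 80 + 7.3330 * 3.9360
Result: 108.8627 C


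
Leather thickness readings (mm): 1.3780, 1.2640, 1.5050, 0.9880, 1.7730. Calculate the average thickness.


Formula: Average = sum / n
Substituting: Average = 6.9080 / 5
Result: 1.3816 mm


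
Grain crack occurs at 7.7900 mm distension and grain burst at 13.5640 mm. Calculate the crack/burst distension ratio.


Formula: Ratio = crack / burst
Substituting: Ratio = 7.7900 / 13.5640
Result: 0.5743


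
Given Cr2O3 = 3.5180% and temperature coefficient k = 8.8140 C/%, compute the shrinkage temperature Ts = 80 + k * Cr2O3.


Formula: Ts = 80 + k * Cr2O3
Substituting: Ts = 80 + 8.8140 * 3.5180
Result: 111.0077 C


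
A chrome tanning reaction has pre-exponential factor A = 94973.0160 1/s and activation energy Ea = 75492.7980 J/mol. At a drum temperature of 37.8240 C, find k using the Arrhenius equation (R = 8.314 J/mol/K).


T_K = T_C + 273.15 = 37.8240 + 273.15 = 310.9740 K
exponent = -Ea / (R * T_K) = -75492.7980 / (8.314 * 310.9740) = -29.1992
k = A * exp(exponent) = 94973.0160 * exp(-29.1992) = 1.9794e-08 1/s


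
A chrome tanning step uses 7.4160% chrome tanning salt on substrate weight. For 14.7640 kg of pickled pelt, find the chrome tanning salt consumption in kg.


Formula: Chrome = substrate * pct / 100
Substituting: Chrome = 14.7640 * 7.4160 / 100
Result: 1.0949 kg


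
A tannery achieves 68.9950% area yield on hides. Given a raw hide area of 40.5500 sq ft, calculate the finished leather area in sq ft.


Formula: finished = raw * yield / 100
Substituting: finished = 40.5500 * 68.9950 / 100
Result: 27.9775 sq ft


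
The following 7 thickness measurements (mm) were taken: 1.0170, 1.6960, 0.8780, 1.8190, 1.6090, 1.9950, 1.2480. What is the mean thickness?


Formula: Average = sum / n
Substituting: Average = 10.2620 / 7
Result: 1.4660 mm


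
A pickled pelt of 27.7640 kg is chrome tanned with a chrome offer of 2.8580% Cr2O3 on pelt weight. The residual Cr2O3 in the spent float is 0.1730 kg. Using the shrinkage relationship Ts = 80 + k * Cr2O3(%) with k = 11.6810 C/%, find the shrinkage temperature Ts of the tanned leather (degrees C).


Offered = pelt * offer_pct / 100 = 27.7640 * 2.8580 / 100 = 0.7935 kg
Uptake = offered - residual = 0.7935 - 0.1730 = 0.6205 kg
Cr2O3% on pelt = uptake / pelt * 100 = 0.6205 / 27.7640 * 100 = 2.2349 %
Ts = 80 + k * Cr2O3% = 80 + 11.6810 * 2.2349 = 106.1058 C


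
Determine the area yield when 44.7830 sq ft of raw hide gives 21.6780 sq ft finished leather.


Formula: Yield = finished / raw * 100
Substituting: Yield = 21.6780 / 44.7830 * 100
Result: 48.4068 %


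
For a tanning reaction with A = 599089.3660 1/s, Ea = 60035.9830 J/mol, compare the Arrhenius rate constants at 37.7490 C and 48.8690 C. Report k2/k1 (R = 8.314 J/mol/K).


T1 = 37.7490 + 273.15 = 310.8990 K; T2 = 48.8690 + 273.15 = 322.0190 K
k1 = A * exp(-Ea/(R*T1)) = 599089.3660 * exp(-60035.9830/(8.314*310.8990)) = 4.9021e-05 1/s
k2 = A * exp(-Ea/(R*T2)) = 599089.3660 * exp(-60035.9830/(8.314*322.0190)) = 1.0932e-04 1/s
k2/k1 = 1.0932e-04 / 4.9021e-05 = 2.2301


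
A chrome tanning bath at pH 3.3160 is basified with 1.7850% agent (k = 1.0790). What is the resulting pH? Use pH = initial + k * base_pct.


Formula: pH_final = pH_initial + k * base_pct
Substituting: pH_final = 3.3160 + 1.0790 * 1.7850
Result: 5.2420


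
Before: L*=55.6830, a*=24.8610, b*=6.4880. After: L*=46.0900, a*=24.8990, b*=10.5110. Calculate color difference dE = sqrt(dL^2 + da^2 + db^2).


dL = -9.5930, da = 0.038, db = 4.0230
dE = sqrt((-9.5930)^2 + 0.038^2 + 4.0230^2) = 10.4025


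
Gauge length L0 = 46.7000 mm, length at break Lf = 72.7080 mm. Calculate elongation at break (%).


Formula: Elongation = (Lf - L0) / L0 * 100
Substituting: Elongation = (72.7080 - 46.7000) / 46.7000 * 100
Result: 55.6916 %


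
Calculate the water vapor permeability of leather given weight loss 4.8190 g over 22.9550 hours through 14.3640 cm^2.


Formula: WVP = loss / (area * time)
Substituting: WVP = 4.8190 / (14.3640 * 22.9550)
Result: 0.0146152 g/(cm^2*hr)


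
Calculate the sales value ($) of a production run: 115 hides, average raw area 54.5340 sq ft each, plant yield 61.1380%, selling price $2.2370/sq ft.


Raw_total = N * avg_area = 115 * 54.5340 = 6271.4100 sq ft
Finished = Raw_total * yield / 100 = 6271.4100 * 61.1380 / 100 = 3834.2146 sq ft
Value = Finished * price = 3834.2146 * 2.2370 = 8577.1382 $


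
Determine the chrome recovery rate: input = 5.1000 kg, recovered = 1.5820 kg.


Formula: Recovery = recovered / input * 100
Substituting: Recovery = 1.5820 / 5.1000 * 100
Result: 31.0196 %


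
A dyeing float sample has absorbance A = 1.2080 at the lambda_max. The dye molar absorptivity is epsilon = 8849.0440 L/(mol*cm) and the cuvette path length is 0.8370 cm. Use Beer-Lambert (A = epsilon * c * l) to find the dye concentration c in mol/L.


Formula: c = A / (epsilon * l)
Substituting: c = 1.2080 / (8849.0440 * 0.8370)
Result: 1.6310e-04 mol/L


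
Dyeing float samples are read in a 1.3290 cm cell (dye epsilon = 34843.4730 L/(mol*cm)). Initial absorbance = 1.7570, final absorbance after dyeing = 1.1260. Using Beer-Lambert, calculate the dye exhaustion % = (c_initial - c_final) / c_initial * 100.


c_initial = A_i / (epsilon * l) = 1.7570 / (34843.4730 * 1.3290) = 3.7942e-05 mol/L
c_final = A_f / (epsilon * l) = 1.1260 / (34843.4730 * 1.3290) = 2.4316e-05 mol/L
Exhaustion = (c_initial - c_final) / c_initial * 100 = (3.7942e-05 - 2.4316e-05) / 3.7942e-05 * 100 = 35.9135 %
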